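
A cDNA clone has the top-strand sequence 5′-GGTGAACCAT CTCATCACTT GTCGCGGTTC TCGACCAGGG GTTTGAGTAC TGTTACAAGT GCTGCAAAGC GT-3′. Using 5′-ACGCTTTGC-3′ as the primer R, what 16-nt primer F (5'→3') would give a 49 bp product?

The reverse primer's reverse complement GCAAAGCGT matches the template at positions 64–72, so the product ends at position 72.
A 49 bp product then starts at position 72 − 49 + 1 = 24.
The forward primer is identical to the top strand there: GCGGTTCTCGACCAGG.

5'-GCGGTTCTCGACCAGG-3'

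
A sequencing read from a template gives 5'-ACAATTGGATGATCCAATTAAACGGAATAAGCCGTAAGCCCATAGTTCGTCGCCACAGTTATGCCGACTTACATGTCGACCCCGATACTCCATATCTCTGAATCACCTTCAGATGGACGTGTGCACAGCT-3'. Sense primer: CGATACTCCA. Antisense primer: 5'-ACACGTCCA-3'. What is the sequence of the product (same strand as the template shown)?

5'-CGATACTCCATATCTCTGAATCACCTTCAGATGGACGTGT-3'

The forward primer matches the template at positions 83–92.
Reverse complement of the reverse primer: TGGACGTGT. This occurs on the top strand at positions 114–122.
The product is the template from position 83 through 122 (40 bp).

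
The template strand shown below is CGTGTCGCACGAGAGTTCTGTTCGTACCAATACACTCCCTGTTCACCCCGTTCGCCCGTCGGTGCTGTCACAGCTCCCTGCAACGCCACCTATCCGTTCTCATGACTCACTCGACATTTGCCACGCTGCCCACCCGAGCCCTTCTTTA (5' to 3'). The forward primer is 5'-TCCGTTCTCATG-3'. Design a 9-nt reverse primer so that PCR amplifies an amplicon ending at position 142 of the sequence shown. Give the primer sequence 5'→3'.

5'-AGGGCTCGG-3'

The forward primer binds at positions 93–104; the product's 3' end on the top strand is position 142.
The reverse primer anneals to the top strand over positions 134–142, i.e. to CCGAGCCCT.
Its sequence written 5'→3' is the reverse complement: AGGGCTCGG.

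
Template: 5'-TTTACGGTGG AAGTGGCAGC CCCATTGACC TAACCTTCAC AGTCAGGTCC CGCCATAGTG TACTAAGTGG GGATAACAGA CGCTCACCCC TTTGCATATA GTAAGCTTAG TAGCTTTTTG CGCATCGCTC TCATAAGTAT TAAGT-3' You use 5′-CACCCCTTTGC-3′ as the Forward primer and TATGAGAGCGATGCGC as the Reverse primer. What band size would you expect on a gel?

The forward primer matches the template at positions 85–95.
Reverse complement of the reverse primer: GCGCATCGCTCTCATA. This occurs on the top strand at positions 120–135.
Product length = (reverse-primer end) − (forward-primer start) + 1 = 135 − 85 + 1 = 51 bp.

51 bp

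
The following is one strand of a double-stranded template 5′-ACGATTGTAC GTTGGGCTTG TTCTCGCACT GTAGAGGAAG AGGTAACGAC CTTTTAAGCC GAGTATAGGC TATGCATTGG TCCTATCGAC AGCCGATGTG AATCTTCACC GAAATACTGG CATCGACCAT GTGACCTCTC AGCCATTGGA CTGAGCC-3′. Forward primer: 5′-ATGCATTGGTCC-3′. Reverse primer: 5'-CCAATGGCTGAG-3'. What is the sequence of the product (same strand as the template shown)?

5'-ATGCATTGGTCCTATCGACAGCCGATGTGAATCTTCACCGAAATACTGGCATCGACCATGTGACCTCTCAGCCATTGG-3'

Forward primer ATGCATTGGTCC is found on the top strand at positions 72–83.
The reverse primer's reverse complement is CTCAGCCATTGG, which matches the template at positions 138–149.
The product is the template from position 72 through 149 (78 bp).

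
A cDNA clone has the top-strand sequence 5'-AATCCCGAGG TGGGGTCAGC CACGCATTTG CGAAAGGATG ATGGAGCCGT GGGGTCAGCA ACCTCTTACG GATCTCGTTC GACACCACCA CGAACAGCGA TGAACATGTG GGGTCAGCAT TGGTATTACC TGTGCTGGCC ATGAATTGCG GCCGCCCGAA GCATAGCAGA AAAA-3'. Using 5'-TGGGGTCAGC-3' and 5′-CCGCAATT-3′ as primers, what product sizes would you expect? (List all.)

141 bp, 102 bp, 43 bp

The forward primer TGGGGTCAGC matches the top strand at positions 11–20, 50–59, 109–118.
The reverse primer's reverse complement is AATTGCGG, matching at positions 144–151.
Each forward site pairs with the reverse site to give a product ending at position 151: sizes 141, 102, 43 bp.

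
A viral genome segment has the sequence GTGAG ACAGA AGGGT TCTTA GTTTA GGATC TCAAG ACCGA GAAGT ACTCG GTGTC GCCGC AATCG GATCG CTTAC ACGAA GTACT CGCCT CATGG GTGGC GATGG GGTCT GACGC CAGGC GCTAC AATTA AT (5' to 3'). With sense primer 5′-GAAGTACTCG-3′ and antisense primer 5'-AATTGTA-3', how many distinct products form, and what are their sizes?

Two products: 89 bp, 52 bp

The forward primer GAAGTACTCG matches the top strand at positions 41–50, 78–87.
The reverse primer's reverse complement is TACAATT, matching at positions 123–129.
Each forward site pairs with the reverse site to give a product ending at position 129: sizes 89, 52 bp.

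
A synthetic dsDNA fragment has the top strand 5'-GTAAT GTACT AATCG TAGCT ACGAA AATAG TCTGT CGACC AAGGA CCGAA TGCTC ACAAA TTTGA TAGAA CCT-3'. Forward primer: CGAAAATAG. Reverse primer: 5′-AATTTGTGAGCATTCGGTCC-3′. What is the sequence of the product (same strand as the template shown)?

5'-CGAAAATAGTCTGTCGACCAAGGACCGAATGCTCACAAATT-3'

The forward primer matches the template at positions 22–30.
Taking the reverse complement of AATTTGTGAGCATTCGGTCC gives GGACCGAATGCTCACAAATT, found at positions 43–62 on the template; the primer anneals here to the top strand with its 3' end pointing upstream.
The product is the template from position 22 through 62 (41 bp).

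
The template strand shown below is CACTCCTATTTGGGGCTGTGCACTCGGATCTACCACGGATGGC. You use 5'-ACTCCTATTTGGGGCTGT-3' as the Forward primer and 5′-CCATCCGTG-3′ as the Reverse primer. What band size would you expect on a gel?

Forward primer ACTCCTATTTGGGGCTGT is found on the top strand at positions 2–19.
The reverse primer's reverse complement is CACGGATGG, which matches the template at positions 34–42.
The product runs from position 2 to position 42, so its length is 42 − 2 + 1 = 41 bp.

41 bp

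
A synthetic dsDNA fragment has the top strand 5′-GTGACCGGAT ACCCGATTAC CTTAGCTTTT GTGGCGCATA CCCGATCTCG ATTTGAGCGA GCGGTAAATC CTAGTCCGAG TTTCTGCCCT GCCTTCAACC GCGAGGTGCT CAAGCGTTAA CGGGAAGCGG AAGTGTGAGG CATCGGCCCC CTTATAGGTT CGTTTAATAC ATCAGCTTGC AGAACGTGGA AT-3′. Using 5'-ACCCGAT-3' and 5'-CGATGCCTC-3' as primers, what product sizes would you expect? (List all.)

135 bp, 106 bp

The forward primer ACCCGAT matches the top strand at positions 11–17, 40–46.
The reverse primer's reverse complement is GAGGCATCG, matching at positions 137–145.
Each forward site pairs with the reverse site to give a product ending at position 145: sizes 135, 106 bp.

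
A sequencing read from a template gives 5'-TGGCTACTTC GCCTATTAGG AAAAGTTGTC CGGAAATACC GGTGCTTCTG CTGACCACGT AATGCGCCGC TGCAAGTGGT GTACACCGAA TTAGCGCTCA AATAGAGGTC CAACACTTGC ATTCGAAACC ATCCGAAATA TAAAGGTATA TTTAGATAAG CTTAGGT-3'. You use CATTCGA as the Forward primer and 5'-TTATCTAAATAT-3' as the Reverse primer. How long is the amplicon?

The forward primer matches the template at positions 120–126.
Taking the reverse complement of TTATCTAAATAT gives ATATTTAGATAA, found at positions 148–159 on the template; the primer anneals here to the top strand with its 3' end pointing upstream.
The product runs from position 120 to position 159, so its length is 159 − 120 + 1 = 40 bp.

40 bp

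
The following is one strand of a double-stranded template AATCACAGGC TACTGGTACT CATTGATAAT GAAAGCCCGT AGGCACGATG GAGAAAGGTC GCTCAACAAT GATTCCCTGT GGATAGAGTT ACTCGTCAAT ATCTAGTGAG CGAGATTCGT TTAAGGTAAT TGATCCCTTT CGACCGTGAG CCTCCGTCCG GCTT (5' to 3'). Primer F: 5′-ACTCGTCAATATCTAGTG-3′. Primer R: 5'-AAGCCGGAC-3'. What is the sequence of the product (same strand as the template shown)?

Forward primer ACTCGTCAATATCTAGTG is found on the top strand at positions 91–108.
The reverse primer's reverse complement is GTCCGGCTT, which matches the template at positions 156–164.
The product is the template from position 91 through 164 (74 bp).

5'-ACTCGTCAATATCTAGTGAGCGAGATTCGTTTAAGGTAATTGATCCCTTTCGACCGTGAGCCTCCGTCCGGCTT-3'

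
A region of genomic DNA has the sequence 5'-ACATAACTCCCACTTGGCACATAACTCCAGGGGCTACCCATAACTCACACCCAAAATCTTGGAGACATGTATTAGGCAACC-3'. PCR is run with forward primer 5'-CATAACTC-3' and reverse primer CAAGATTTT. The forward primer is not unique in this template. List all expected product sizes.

60 bp, 42 bp, 23 bp

The forward primer CATAACTC matches the top strand at positions 2–9, 20–27, 39–46.
The reverse primer's reverse complement is AAAATCTTG, matching at positions 53–61.
Each forward site pairs with the reverse site to give a product ending at position 61: sizes 60, 42, 23 bp.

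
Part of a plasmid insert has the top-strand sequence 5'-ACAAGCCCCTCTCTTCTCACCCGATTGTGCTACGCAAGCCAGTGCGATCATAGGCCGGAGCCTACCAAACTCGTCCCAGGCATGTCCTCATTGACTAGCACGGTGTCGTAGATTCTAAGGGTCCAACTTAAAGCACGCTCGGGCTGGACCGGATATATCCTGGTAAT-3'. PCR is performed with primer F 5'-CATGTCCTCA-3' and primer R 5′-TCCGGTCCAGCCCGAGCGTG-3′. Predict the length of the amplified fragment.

73 bp

The forward primer matches the template at positions 81–90.
Taking the reverse complement of TCCGGTCCAGCCCGAGCGTG gives CACGCTCGGGCTGGACCGGA, found at positions 134–153 on the template; the primer anneals here to the top strand with its 3' end pointing upstream.
Product length = (reverse-primer end) − (forward-primer start) + 1 = 153 − 81 + 1 = 73 bp.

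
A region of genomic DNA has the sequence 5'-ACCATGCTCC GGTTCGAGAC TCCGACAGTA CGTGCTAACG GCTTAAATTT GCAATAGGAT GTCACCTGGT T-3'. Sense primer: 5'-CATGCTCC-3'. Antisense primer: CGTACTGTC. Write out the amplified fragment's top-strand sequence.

Scanning the template, CATGCTCC occurs at positions 3–10; this primer anneals to the bottom strand there with its 3' end pointing downstream.
Taking the reverse complement of CGTACTGTC gives GACAGTACG, found at positions 24–32 on the template; the primer anneals here to the top strand with its 3' end pointing upstream.
The product is the template from position 3 through 32 (30 bp).

5'-CATGCTCCGGTTCGAGACTCCGACAGTACG-3'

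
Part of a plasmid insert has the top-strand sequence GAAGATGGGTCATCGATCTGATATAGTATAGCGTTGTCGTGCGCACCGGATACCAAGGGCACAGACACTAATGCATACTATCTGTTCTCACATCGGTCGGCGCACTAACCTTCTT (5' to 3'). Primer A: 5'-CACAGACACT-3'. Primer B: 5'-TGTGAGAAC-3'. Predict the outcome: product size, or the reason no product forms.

Yes — a 33 bp product.

Primer A (CACAGACACT) matches the top strand at positions 60–69; it acts as a forward primer.
Primer B's reverse complement is GTTCTCACA, matching the top strand at positions 84–92; it acts as a reverse primer.
The 3' ends face each other across positions 60–92, giving a 33 bp product.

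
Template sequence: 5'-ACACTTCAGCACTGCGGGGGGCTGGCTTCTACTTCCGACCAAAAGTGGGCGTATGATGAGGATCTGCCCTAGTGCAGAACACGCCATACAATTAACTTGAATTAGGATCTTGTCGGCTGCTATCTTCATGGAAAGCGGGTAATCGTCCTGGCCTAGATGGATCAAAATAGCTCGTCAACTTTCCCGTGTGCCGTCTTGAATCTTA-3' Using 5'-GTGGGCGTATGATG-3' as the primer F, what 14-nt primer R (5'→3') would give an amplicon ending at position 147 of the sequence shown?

5'-GACGATTACCCGCT-3'

The forward primer binds at positions 45–58; the product's 3' end on the top strand is position 147.
The reverse primer anneals to the top strand over positions 134–147, i.e. to AGCGGGTAATCGTC.
Its sequence written 5'→3' is the reverse complement: GACGATTACCCGCT.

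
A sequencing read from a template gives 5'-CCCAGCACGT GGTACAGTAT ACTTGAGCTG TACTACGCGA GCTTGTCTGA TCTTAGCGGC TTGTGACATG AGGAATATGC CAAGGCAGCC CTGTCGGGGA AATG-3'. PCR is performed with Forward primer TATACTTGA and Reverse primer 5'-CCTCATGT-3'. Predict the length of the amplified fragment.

56 bp

Forward primer TATACTTGA is found on the top strand at positions 18–26.
Reverse complement of the reverse primer: ACATGAGG. This occurs on the top strand at positions 66–73.
The product runs from position 18 to position 73, so its length is 73 − 18 + 1 = 56 bp.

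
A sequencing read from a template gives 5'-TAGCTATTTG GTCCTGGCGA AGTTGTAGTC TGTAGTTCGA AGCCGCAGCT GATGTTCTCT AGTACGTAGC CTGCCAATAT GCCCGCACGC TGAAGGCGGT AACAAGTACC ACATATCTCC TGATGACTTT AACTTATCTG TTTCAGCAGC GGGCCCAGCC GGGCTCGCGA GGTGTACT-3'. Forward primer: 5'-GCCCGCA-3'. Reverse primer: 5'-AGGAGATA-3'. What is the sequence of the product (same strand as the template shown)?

5'-GCCCGCACGCTGAAGGCGGTAACAAGTACCACATATCTCCT-3'

The forward primer matches the template at positions 81–87.
Taking the reverse complement of AGGAGATA gives TATCTCCT, found at positions 114–121 on the template; the primer anneals here to the top strand with its 3' end pointing upstream.
The product is the template from position 81 through 121 (41 bp).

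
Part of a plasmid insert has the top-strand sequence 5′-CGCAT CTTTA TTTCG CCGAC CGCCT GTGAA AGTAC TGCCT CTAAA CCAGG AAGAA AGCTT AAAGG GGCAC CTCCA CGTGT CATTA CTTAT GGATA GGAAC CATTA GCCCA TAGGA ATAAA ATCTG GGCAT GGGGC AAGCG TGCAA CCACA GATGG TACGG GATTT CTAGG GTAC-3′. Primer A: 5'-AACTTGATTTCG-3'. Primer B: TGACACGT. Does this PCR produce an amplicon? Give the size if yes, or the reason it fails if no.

No product — primer A has no binding site in the template.

Primer A (AACTTGATTTCG) does not match the top strand, and its reverse complement CGAAATCAAGTT does not match either.
With no annealing site for primer A, no amplification occurs.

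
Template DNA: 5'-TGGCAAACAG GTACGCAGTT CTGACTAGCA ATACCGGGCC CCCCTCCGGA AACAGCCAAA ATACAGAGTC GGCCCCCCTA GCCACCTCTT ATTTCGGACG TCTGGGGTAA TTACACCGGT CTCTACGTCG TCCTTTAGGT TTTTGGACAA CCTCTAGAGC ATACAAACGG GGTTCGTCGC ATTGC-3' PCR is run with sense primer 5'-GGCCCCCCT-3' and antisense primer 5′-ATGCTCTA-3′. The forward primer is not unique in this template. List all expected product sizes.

126 bp, 92 bp

The forward primer GGCCCCCCT matches the top strand at positions 37–45, 71–79.
The reverse primer's reverse complement is TAGAGCAT, matching at positions 155–162.
Each forward site pairs with the reverse site to give a product ending at position 162: sizes 126, 92 bp.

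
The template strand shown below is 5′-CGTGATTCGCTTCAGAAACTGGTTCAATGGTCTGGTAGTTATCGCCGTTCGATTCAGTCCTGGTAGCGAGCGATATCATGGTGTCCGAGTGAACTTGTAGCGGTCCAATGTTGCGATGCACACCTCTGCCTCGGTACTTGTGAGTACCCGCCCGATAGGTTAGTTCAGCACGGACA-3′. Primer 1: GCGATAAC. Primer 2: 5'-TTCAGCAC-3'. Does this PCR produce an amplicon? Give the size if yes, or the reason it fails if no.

No product — the primers' 3' ends point away from each other.

Primer 1 (GCGATAAC) has reverse complement GTTATCGC, which matches the top strand at positions 38–45; primer 1 anneals to the top strand there with its 3' end pointing upstream toward position 38.
Primer 2 (TTCAGCAC) matches the top strand directly at positions 164–171; it anneals to the bottom strand with its 3' end pointing downstream toward position 171.
The 3' ends diverge (primer 1 extends toward position 1, primer 2 toward position 176), so the primers never converge on a shared product.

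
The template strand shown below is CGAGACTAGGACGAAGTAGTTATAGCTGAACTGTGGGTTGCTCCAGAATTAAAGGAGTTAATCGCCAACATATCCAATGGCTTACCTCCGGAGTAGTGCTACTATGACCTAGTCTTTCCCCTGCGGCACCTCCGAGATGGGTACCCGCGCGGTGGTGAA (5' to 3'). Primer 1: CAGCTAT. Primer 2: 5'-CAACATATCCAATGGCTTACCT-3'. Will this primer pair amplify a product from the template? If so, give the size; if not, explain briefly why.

Primer 1 (CAGCTAT) has reverse complement ATAGCTG, which matches the top strand at positions 22–28; primer 1 anneals to the top strand there with its 3' end pointing upstream toward position 22.
Primer 2 (CAACATATCCAATGGCTTACCT) matches the top strand directly at positions 66–87; it anneals to the bottom strand with its 3' end pointing downstream toward position 87.
The 3' ends diverge (primer 1 extends toward position 1, primer 2 toward position 159), so the primers never converge on a shared product.

No product — the primers' 3' ends point away from each other.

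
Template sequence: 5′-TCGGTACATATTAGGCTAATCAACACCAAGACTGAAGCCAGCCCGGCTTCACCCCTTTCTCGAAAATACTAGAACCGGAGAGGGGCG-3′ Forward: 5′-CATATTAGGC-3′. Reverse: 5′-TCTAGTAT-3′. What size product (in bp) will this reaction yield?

The forward primer matches the template at positions 7–16.
Reverse complement of the reverse primer: ATACTAGA. This occurs on the top strand at positions 66–73.
Product length = (reverse-primer end) − (forward-primer start) + 1 = 73 − 7 + 1 = 67 bp.

67 bp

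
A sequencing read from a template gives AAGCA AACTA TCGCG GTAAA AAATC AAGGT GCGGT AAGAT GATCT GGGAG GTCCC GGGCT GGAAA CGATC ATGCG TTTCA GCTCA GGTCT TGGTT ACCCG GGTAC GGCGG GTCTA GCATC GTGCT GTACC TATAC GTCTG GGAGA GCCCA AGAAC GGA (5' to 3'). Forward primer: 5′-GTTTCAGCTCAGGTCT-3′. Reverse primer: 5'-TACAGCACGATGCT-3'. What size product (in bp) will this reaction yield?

54 bp

Scanning the template, GTTTCAGCTCAGGTCT occurs at positions 75–90; this primer anneals to the bottom strand there with its 3' end pointing downstream.
Taking the reverse complement of TACAGCACGATGCT gives AGCATCGTGCTGTA, found at positions 115–128 on the template; the primer anneals here to the top strand with its 3' end pointing upstream.
The product runs from position 75 to position 128, so its length is 128 − 75 + 1 = 54 bp.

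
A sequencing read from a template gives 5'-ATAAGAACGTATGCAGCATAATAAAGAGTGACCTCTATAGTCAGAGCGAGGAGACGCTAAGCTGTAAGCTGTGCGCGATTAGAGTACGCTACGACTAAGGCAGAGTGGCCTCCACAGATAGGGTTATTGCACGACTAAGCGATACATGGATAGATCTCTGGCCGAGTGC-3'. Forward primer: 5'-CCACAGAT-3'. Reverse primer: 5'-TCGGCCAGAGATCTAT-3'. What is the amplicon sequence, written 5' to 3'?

The forward primer matches the template at positions 112–119.
Reverse complement of the reverse primer: ATAGATCTCTGGCCGA. This occurs on the top strand at positions 150–165.
The product is the template from position 112 through 165 (54 bp).

5'-CCACAGATAGGGTTATTGCACGACTAAGCGATACATGGATAGATCTCTGGCCGA-3'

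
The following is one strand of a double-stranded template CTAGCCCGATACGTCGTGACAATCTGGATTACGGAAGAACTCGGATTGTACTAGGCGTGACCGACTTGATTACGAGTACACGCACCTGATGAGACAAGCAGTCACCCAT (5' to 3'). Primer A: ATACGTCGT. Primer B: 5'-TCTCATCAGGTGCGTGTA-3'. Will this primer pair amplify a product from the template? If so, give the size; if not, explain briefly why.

Primer A (ATACGTCGT) matches the top strand at positions 9–17; it acts as a forward primer.
Primer B's reverse complement is TACACGCACCTGATGAGA, matching the top strand at positions 77–94; it acts as a reverse primer.
The 3' ends face each other across positions 9–94, giving an 86 bp product.

Yes — an 86 bp product.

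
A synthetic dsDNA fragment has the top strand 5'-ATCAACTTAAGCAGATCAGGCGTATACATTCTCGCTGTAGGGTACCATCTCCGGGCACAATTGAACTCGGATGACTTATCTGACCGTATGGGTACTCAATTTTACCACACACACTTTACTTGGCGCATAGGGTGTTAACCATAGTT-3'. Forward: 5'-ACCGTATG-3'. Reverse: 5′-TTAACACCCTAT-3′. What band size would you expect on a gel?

Forward primer ACCGTATG is found on the top strand at positions 83–90.
Taking the reverse complement of TTAACACCCTAT gives ATAGGGTGTTAA, found at positions 127–138 on the template; the primer anneals here to the top strand with its 3' end pointing upstream.
Product length = (reverse-primer end) − (forward-primer start) + 1 = 138 − 83 + 1 = 56 bp.

56 bp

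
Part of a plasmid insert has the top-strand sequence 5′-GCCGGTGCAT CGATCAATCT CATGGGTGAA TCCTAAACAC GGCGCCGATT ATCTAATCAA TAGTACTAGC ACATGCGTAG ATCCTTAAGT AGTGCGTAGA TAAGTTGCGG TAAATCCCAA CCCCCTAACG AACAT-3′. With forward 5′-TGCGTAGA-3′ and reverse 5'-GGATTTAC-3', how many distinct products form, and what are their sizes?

The forward primer TGCGTAGA matches the top strand at positions 74–81, 93–100.
The reverse primer's reverse complement is GTAAATCC, matching at positions 110–117.
Each forward site pairs with the reverse site to give a product ending at position 117: sizes 44, 25 bp.

Two products: 44 bp, 25 bp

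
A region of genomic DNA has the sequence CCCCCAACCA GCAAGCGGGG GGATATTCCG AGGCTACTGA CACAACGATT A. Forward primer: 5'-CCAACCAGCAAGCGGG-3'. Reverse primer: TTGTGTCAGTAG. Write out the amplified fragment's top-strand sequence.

The forward primer matches the template at positions 4–19.
Reverse complement of the reverse primer: CTACTGACACAA. This occurs on the top strand at positions 34–45.
The product is the template from position 4 through 45 (42 bp).

5'-CCAACCAGCAAGCGGGGGGATATTCCGAGGCTACTGACACAA-3'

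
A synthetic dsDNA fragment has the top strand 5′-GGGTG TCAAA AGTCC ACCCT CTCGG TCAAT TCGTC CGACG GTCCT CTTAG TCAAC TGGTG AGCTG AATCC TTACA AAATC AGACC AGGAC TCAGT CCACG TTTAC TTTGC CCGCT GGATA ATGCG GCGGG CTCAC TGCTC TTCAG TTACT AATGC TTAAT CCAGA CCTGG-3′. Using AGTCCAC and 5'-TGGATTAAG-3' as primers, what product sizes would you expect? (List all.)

153 bp, 71 bp

The forward primer AGTCCAC matches the top strand at positions 11–17, 93–99.
The reverse primer's reverse complement is CTTAATCCA, matching at positions 155–163.
Each forward site pairs with the reverse site to give a product ending at position 163: sizes 153, 71 bp.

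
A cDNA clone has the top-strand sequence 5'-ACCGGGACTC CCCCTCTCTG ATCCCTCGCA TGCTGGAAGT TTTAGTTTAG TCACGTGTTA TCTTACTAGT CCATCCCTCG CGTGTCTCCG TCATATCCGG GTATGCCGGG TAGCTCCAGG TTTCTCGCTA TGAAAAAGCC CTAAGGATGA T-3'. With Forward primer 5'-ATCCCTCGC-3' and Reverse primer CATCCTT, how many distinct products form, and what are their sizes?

The forward primer ATCCCTCGC matches the top strand at positions 21–29, 73–81.
The reverse primer's reverse complement is AAGGATG, matching at positions 143–149.
Each forward site pairs with the reverse site to give a product ending at position 149: sizes 129, 77 bp.

Two products: 129 bp, 77 bp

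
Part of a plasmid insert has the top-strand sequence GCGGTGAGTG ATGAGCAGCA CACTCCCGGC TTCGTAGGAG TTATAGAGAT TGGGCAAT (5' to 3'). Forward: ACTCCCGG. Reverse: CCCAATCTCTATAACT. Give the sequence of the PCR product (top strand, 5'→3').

5'-ACTCCCGGCTTCGTAGGAGTTATAGAGATTGGG-3'

The forward primer matches the template at positions 22–29.
Taking the reverse complement of CCCAATCTCTATAACT gives AGTTATAGAGATTGGG, found at positions 39–54 on the template; the primer anneals here to the top strand with its 3' end pointing upstream.
The product is the template from position 22 through 54 (33 bp).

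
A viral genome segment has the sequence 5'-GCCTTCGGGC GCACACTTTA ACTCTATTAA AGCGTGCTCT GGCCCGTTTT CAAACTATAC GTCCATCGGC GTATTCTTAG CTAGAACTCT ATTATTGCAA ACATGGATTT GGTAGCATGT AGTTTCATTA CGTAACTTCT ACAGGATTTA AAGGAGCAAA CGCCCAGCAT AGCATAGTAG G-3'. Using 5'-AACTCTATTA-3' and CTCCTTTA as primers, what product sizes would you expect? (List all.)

The forward primer AACTCTATTA matches the top strand at positions 20–29, 85–94.
The reverse primer's reverse complement is TAAAGGAG, matching at positions 149–156.
Each forward site pairs with the reverse site to give a product ending at position 156: sizes 137, 72 bp.

137 bp, 72 bp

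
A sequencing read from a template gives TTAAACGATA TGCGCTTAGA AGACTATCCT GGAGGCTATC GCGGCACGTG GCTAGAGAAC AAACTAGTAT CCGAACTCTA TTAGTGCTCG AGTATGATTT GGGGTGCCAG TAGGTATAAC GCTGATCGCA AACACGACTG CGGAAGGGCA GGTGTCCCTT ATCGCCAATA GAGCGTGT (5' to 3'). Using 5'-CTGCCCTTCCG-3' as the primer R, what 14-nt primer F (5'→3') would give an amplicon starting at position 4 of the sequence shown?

The reverse primer's reverse complement CGGAAGGGCAG matches the template at positions 141–151; the product starts at position 4.
The forward primer is identical to the top strand over positions 4–17: AACGATATGCGCTT.

5'-AACGATATGCGCTT-3'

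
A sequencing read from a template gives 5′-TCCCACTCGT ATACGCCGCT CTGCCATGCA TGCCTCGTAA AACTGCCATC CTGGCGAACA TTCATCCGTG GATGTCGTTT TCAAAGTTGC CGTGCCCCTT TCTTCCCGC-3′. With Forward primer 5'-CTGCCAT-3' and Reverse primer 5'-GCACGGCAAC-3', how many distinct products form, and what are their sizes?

The forward primer CTGCCAT matches the top strand at positions 21–27, 43–49.
The reverse primer's reverse complement is GTTGCCGTGC, matching at positions 86–95.
Each forward site pairs with the reverse site to give a product ending at position 95: sizes 75, 53 bp.

Two products: 75 bp, 53 bp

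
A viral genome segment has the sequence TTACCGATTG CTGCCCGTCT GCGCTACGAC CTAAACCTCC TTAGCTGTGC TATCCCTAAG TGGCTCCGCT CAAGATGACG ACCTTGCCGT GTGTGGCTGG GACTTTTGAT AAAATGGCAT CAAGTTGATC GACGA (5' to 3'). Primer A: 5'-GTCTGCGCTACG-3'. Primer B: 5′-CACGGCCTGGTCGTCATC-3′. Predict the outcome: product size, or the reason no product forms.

Primer B (CACGGCCTGGTCGTCATC) does not match the top strand, and its reverse complement GATGACGACCAGGCCGTG does not match either.
With no annealing site for primer B, no amplification occurs.

No product — primer B has no binding site in the template.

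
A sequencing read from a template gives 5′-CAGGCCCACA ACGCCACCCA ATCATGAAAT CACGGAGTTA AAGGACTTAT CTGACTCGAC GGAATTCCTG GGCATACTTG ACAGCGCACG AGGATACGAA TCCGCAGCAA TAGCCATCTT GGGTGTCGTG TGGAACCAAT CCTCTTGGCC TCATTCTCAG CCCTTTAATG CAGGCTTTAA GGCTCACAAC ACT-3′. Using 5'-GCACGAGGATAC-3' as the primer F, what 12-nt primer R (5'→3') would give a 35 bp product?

The forward primer binds at positions 86–97, so a 35 bp product ends at position 86 + 35 − 1 = 120.
The reverse primer anneals to the top strand over positions 109–120, i.e. to AATAGCCATCTT.
Its sequence written 5'→3' is the reverse complement: AAGATGGCTATT.

5'-AAGATGGCTATT-3'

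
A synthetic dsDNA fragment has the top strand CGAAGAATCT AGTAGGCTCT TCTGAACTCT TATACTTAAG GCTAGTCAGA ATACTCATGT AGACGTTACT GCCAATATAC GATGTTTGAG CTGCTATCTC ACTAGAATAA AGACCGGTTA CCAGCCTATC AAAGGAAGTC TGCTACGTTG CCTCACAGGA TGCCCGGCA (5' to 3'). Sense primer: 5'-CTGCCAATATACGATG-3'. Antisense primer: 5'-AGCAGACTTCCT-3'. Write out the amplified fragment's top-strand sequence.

Forward primer CTGCCAATATACGATG is found on the top strand at positions 69–84.
Taking the reverse complement of AGCAGACTTCCT gives AGGAAGTCTGCT, found at positions 133–144 on the template; the primer anneals here to the top strand with its 3' end pointing upstream.
The product is the template from position 69 through 144 (76 bp).

5'-CTGCCAATATACGATGTTTGAGCTGCTATCTCACTAGAATAAAGACCGGTTACCAGCCTATCAAAGGAAGTCTGCT-3'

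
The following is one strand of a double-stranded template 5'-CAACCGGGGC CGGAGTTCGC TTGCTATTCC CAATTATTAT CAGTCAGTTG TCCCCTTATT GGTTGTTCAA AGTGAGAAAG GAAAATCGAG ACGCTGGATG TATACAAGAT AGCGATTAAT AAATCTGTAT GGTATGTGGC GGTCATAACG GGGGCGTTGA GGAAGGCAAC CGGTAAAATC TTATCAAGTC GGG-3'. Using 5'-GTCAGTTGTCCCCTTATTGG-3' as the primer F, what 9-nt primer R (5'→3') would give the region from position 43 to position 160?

The product's 3' end on the top strand is position 160.
The reverse primer anneals to the top strand over positions 152–160, i.e. to GGGCGTTGA.
Its sequence written 5'→3' is the reverse complement: TCAACGCCC.

5'-TCAACGCCC-3'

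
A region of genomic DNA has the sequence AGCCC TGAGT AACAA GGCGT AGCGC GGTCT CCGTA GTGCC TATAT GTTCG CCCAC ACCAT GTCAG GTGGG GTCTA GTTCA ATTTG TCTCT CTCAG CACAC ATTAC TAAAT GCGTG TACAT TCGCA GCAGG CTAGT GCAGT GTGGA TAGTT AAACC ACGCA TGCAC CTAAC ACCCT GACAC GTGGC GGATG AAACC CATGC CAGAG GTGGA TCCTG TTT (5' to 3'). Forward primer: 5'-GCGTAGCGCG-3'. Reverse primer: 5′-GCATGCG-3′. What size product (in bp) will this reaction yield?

147 bp

The forward primer matches the template at positions 17–26.
Reverse complement of the reverse primer: CGCATGC. This occurs on the top strand at positions 157–163.
Product length = (reverse-primer end) − (forward-primer start) + 1 = 163 − 17 + 1 = 147 bp.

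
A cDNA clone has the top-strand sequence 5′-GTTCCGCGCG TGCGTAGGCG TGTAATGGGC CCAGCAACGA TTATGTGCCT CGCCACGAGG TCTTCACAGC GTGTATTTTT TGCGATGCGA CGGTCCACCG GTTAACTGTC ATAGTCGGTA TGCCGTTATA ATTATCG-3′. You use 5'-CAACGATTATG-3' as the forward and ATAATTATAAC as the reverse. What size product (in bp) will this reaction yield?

Scanning the template, CAACGATTATG occurs at positions 35–45; this primer anneals to the bottom strand there with its 3' end pointing downstream.
The reverse primer's reverse complement is GTTATAATTAT, which matches the template at positions 125–135.
Product length = (reverse-primer end) − (forward-primer start) + 1 = 135 − 35 + 1 = 101 bp.

101 bp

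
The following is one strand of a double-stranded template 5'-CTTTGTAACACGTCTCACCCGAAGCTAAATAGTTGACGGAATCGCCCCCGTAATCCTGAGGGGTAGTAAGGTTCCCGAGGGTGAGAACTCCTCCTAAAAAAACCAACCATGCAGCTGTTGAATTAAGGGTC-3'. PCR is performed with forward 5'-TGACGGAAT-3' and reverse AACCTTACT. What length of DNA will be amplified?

Scanning the template, TGACGGAAT occurs at positions 34–42; this primer anneals to the bottom strand there with its 3' end pointing downstream.
The reverse primer's reverse complement is AGTAAGGTT, which matches the template at positions 65–73.
Amplicon spans positions 34–73: 40 bp.

40 bp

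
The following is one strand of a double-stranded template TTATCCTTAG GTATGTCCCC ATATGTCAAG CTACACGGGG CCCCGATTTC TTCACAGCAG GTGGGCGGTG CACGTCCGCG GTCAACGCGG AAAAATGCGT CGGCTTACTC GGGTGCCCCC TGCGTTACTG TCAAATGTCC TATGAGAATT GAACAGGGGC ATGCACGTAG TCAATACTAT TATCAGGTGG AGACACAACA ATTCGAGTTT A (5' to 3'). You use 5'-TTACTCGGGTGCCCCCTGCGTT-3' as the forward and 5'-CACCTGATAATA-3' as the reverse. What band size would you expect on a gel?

Scanning the template, TTACTCGGGTGCCCCCTGCGTT occurs at positions 105–126; this primer anneals to the bottom strand there with its 3' end pointing downstream.
Reverse complement of the reverse primer: TATTATCAGGTG. This occurs on the top strand at positions 178–189.
The product runs from position 105 to position 189, so its length is 189 − 105 + 1 = 85 bp.

85 bp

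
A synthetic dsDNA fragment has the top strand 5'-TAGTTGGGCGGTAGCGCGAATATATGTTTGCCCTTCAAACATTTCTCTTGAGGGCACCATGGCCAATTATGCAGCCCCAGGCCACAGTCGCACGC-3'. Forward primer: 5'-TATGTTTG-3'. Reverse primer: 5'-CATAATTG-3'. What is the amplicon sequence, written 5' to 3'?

Forward primer TATGTTTG is found on the top strand at positions 23–30.
Reverse complement of the reverse primer: CAATTATG. This occurs on the top strand at positions 64–71.
The product is the template from position 23 through 71 (49 bp).

5'-TATGTTTGCCCTTCAAACATTTCTCTTGAGGGCACCATGGCCAATTATG-3'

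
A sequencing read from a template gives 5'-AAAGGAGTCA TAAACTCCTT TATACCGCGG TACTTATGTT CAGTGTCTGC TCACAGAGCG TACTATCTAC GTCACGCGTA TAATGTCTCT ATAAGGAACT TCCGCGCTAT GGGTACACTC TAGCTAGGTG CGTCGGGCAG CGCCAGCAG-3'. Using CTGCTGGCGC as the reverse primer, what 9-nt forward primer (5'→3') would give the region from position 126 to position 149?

The reverse primer's reverse complement GCGCCAGCAG matches the template at positions 140–149; the product starts at position 126.
The forward primer is identical to the top strand over positions 126–134: AGGTGCGTC.

5'-AGGTGCGTC-3'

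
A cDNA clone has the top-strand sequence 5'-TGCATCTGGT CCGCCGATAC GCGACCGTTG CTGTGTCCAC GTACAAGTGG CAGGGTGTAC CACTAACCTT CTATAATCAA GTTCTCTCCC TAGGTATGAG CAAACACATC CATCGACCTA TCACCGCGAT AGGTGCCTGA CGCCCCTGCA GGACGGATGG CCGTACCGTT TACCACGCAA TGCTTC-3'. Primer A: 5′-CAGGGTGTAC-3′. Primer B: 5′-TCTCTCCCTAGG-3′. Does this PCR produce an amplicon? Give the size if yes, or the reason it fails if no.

No product — both primers anneal to the same strand and extend in the same direction.

Primer A (CAGGGTGTAC) matches the top strand at positions 51–60 (3' end points downstream).
Primer B (TCTCTCCCTAGG) also matches the top strand directly, at positions 83–94 — its reverse complement CCTAGGGAGAGA is not present.
Both primers anneal to the bottom strand with 3' ends pointing the same way, so neither can prime synthesis back toward the other.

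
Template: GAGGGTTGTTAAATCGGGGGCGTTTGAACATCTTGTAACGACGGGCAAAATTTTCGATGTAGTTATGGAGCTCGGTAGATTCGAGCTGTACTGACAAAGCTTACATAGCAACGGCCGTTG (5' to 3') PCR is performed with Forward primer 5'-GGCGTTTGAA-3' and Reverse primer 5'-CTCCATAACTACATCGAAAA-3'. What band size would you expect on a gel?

Forward primer GGCGTTTGAA is found on the top strand at positions 19–28.
Taking the reverse complement of CTCCATAACTACATCGAAAA gives TTTTCGATGTAGTTATGGAG, found at positions 51–70 on the template; the primer anneals here to the top strand with its 3' end pointing upstream.
Amplicon spans positions 19–70: 52 bp.

52 bp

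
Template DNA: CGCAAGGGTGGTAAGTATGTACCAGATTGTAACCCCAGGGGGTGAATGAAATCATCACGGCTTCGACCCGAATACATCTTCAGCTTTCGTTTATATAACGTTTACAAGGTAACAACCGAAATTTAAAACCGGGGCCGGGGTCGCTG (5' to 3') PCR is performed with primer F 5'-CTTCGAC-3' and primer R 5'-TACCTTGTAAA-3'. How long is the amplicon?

51 bp

Forward primer CTTCGAC is found on the top strand at positions 61–67.
Reverse complement of the reverse primer: TTTACAAGGTA. This occurs on the top strand at positions 101–111.
Amplicon spans positions 61–111: 51 bp.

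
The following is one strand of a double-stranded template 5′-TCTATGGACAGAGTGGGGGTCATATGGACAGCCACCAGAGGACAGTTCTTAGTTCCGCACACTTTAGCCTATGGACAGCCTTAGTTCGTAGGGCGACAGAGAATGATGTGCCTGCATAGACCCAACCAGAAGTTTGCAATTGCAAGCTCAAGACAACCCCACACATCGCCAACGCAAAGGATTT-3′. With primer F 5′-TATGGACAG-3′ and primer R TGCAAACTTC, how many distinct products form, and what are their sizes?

Three products: 136 bp, 116 bp, 69 bp

The forward primer TATGGACAG matches the top strand at positions 3–11, 23–31, 70–78.
The reverse primer's reverse complement is GAAGTTTGCA, matching at positions 129–138.
Each forward site pairs with the reverse site to give a product ending at position 138: sizes 136, 116, 69 bp.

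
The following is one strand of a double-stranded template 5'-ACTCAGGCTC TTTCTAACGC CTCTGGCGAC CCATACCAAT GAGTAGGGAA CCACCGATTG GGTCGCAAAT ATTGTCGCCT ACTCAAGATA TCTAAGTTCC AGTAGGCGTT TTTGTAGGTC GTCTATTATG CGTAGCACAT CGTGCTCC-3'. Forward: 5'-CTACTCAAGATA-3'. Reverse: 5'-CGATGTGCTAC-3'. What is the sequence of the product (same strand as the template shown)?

5'-CTACTCAAGATATCTAAGTTCCAGTAGGCGTTTTTGTAGGTCGTCTATTATGCGTAGCACATCG-3'

Scanning the template, CTACTCAAGATA occurs at positions 79–90; this primer anneals to the bottom strand there with its 3' end pointing downstream.
Taking the reverse complement of CGATGTGCTAC gives GTAGCACATCG, found at positions 132–142 on the template; the primer anneals here to the top strand with its 3' end pointing upstream.
The product is the template from position 79 through 142 (64 bp).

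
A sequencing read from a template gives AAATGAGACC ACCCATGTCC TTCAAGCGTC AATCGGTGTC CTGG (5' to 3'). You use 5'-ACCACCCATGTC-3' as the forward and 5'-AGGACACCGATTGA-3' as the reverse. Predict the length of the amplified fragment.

35 bp

The forward primer matches the template at positions 8–19.
Taking the reverse complement of AGGACACCGATTGA gives TCAATCGGTGTCCT, found at positions 29–42 on the template; the primer anneals here to the top strand with its 3' end pointing upstream.
Amplicon spans positions 8–42: 35 bp.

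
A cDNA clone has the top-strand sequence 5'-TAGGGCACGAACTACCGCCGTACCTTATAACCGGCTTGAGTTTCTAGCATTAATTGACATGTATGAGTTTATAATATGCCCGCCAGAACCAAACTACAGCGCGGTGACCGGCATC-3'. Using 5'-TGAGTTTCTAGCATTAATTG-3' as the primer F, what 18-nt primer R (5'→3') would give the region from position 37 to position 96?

5'-TAGTTTGGTTCTGGCGGG-3'

The product's 3' end on the top strand is position 96.
The reverse primer anneals to the top strand over positions 79–96, i.e. to CCCGCCAGAACCAAACTA.
Its sequence written 5'→3' is the reverse complement: TAGTTTGGTTCTGGCGGG.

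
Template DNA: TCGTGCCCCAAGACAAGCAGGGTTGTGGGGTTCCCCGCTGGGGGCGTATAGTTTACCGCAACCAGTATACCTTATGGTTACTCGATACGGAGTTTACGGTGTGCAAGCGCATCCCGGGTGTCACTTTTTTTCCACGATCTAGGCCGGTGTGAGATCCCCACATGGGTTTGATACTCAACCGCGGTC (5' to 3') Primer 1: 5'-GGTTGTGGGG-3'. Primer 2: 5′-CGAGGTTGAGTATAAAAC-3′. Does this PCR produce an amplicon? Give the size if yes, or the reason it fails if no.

Primer 2 (CGAGGTTGAGTATAAAAC) does not match the top strand, and its reverse complement GTTTTATACTCAACCTCG does not match either.
With no annealing site for primer 2, no amplification occurs.

No product — primer 2 has no binding site in the template.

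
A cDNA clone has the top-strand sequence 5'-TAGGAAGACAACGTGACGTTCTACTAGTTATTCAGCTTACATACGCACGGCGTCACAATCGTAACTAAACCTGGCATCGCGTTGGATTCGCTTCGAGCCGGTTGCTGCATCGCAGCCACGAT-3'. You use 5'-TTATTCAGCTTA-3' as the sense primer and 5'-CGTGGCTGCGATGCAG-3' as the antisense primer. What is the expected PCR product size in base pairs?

Forward primer TTATTCAGCTTA is found on the top strand at positions 28–39.
The reverse primer's reverse complement is CTGCATCGCAGCCACG, which matches the template at positions 105–120.
Product length = (reverse-primer end) − (forward-primer start) + 1 = 120 − 28 + 1 = 93 bp.

93 bp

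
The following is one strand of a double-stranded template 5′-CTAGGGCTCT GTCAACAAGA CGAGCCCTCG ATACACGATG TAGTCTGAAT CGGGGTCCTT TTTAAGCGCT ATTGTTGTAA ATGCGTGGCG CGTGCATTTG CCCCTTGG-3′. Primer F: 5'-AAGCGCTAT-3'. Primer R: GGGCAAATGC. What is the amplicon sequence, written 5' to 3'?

Forward primer AAGCGCTAT is found on the top strand at positions 64–72.
Taking the reverse complement of GGGCAAATGC gives GCATTTGCCC, found at positions 94–103 on the template; the primer anneals here to the top strand with its 3' end pointing upstream.
The product is the template from position 64 through 103 (40 bp).

5'-AAGCGCTATTGTTGTAAATGCGTGGCGCGTGCATTTGCCC-3'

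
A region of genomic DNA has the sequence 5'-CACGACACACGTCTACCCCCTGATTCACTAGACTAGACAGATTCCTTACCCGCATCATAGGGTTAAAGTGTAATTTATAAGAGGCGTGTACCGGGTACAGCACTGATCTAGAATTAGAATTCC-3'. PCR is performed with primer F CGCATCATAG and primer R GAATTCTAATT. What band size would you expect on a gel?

Scanning the template, CGCATCATAG occurs at positions 51–60; this primer anneals to the bottom strand there with its 3' end pointing downstream.
Reverse complement of the reverse primer: AATTAGAATTC. This occurs on the top strand at positions 112–122.
Amplicon spans positions 51–122: 72 bp.

72 bp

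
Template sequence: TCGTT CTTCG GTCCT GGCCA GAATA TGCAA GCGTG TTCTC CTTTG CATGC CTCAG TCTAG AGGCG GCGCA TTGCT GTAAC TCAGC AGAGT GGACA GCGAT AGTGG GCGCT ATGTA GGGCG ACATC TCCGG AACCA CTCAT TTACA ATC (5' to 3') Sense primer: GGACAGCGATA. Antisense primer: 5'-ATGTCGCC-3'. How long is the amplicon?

34 bp

Forward primer GGACAGCGATA is found on the top strand at positions 91–101.
The reverse primer's reverse complement is GGCGACAT, which matches the template at positions 117–124.
Product length = (reverse-primer end) − (forward-primer start) + 1 = 124 − 91 + 1 = 34 bp.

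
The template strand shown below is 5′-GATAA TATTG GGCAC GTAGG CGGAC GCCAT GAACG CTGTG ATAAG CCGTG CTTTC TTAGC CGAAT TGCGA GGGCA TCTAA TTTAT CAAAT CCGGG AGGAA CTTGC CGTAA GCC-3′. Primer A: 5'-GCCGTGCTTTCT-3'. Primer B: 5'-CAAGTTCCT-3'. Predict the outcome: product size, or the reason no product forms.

Yes — a 60 bp product.

Primer A (GCCGTGCTTTCT) matches the top strand at positions 45–56; it acts as a forward primer.
Primer B's reverse complement is AGGAACTTG, matching the top strand at positions 96–104; it acts as a reverse primer.
The 3' ends face each other across positions 45–104, giving a 60 bp product.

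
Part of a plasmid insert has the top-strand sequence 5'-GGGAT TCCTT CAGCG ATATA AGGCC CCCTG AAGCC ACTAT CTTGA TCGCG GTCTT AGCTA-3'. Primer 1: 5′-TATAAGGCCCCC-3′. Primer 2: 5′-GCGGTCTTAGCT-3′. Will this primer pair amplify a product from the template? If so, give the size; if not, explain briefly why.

No product — both primers anneal to the same strand and extend in the same direction.

Primer 1 (TATAAGGCCCCC) matches the top strand at positions 17–28 (3' end points downstream).
Primer 2 (GCGGTCTTAGCT) also matches the top strand directly, at positions 48–59 — its reverse complement AGCTAAGACCGC is not present.
Both primers anneal to the bottom strand with 3' ends pointing the same way, so neither can prime synthesis back toward the other.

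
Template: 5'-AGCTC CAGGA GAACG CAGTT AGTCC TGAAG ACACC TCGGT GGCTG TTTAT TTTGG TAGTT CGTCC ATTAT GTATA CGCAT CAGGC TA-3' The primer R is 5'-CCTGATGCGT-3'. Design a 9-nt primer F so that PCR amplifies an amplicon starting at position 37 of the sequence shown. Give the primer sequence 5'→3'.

5'-CGGTGGCTG-3'

The reverse primer's reverse complement ACGCATCAGG matches the template at positions 75–84; the product starts at position 37.
The forward primer is identical to the top strand over positions 37–45: CGGTGGCTG.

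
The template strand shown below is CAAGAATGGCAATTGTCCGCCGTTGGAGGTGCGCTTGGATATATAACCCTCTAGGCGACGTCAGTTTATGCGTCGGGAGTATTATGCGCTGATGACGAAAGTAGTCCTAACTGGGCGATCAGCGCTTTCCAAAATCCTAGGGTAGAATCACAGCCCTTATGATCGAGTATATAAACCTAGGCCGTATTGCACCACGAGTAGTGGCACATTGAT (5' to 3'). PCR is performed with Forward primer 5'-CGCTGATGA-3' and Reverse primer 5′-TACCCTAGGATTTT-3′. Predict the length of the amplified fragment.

58 bp

The forward primer matches the template at positions 87–95.
Reverse complement of the reverse primer: AAAATCCTAGGGTA. This occurs on the top strand at positions 131–144.
The product runs from position 87 to position 144, so its length is 144 − 87 + 1 = 58 bp.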